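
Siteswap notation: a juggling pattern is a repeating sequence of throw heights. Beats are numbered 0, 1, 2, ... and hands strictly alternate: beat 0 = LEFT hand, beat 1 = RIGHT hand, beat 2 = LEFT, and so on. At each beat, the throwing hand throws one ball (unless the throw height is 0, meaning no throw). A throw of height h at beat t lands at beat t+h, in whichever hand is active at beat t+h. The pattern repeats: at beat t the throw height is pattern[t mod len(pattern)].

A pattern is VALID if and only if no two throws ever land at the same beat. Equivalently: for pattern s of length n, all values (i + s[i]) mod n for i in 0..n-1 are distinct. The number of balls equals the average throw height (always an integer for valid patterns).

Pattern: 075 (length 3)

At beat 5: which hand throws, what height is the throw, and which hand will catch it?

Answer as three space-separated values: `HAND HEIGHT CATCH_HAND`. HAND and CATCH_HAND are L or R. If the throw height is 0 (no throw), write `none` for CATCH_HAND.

Beat 5: 5 mod 2 = 1, so hand = R
Throw height = pattern[5 mod 3] = pattern[2] = 5
Lands at beat 5+5=10, 10 mod 2 = 0, so catch hand = L

Answer: R 5 L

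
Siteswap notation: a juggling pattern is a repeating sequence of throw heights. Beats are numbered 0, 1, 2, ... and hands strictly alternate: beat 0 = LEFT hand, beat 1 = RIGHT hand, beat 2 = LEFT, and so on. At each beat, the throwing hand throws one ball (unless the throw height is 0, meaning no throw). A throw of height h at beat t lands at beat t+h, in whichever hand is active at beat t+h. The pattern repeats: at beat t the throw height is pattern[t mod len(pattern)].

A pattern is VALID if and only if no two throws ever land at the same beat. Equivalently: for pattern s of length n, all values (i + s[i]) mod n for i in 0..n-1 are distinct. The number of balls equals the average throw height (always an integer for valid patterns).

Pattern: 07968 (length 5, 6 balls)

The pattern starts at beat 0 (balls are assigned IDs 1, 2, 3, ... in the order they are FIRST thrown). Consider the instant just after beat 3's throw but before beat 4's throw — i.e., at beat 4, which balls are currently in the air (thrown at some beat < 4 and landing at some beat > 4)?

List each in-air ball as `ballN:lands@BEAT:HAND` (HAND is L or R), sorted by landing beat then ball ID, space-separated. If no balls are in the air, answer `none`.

Beat 1 (R): throw ball1 h=7 -> lands@8:L; in-air after throw: [b1@8:L]
Beat 2 (L): throw ball2 h=9 -> lands@11:R; in-air after throw: [b1@8:L b2@11:R]
Beat 3 (R): throw ball3 h=6 -> lands@9:R; in-air after throw: [b1@8:L b3@9:R b2@11:R]
Beat 4 (L): throw ball4 h=8 -> lands@12:L; in-air after throw: [b1@8:L b3@9:R b2@11:R b4@12:L]

Answer: ball1:lands@8:L ball3:lands@9:R ball2:lands@11:R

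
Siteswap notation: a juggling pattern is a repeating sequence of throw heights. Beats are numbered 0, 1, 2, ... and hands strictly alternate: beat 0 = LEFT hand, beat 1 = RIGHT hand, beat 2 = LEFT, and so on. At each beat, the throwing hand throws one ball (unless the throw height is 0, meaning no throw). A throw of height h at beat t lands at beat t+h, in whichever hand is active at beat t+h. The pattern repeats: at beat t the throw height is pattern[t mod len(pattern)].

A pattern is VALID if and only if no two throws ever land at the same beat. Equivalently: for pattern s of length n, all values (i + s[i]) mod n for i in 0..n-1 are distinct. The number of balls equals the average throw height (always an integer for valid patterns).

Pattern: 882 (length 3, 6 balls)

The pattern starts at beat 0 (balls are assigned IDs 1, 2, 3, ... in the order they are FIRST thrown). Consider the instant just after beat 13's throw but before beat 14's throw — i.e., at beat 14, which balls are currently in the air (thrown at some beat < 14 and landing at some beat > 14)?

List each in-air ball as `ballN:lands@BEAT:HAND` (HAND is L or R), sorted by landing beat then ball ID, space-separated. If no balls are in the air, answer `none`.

Beat 0 (L): throw ball1 h=8 -> lands@8:L; in-air after throw: [b1@8:L]
Beat 1 (R): throw ball2 h=8 -> lands@9:R; in-air after throw: [b1@8:L b2@9:R]
Beat 2 (L): throw ball3 h=2 -> lands@4:L; in-air after throw: [b3@4:L b1@8:L b2@9:R]
Beat 3 (R): throw ball4 h=8 -> lands@11:R; in-air after throw: [b3@4:L b1@8:L b2@9:R b4@11:R]
Beat 4 (L): throw ball3 h=8 -> lands@12:L; in-air after throw: [b1@8:L b2@9:R b4@11:R b3@12:L]
Beat 5 (R): throw ball5 h=2 -> lands@7:R; in-air after throw: [b5@7:R b1@8:L b2@9:R b4@11:R b3@12:L]
Beat 6 (L): throw ball6 h=8 -> lands@14:L; in-air after throw: [b5@7:R b1@8:L b2@9:R b4@11:R b3@12:L b6@14:L]
Beat 7 (R): throw ball5 h=8 -> lands@15:R; in-air after throw: [b1@8:L b2@9:R b4@11:R b3@12:L b6@14:L b5@15:R]
Beat 8 (L): throw ball1 h=2 -> lands@10:L; in-air after throw: [b2@9:R b1@10:L b4@11:R b3@12:L b6@14:L b5@15:R]
Beat 9 (R): throw ball2 h=8 -> lands@17:R; in-air after throw: [b1@10:L b4@11:R b3@12:L b6@14:L b5@15:R b2@17:R]
Beat 10 (L): throw ball1 h=8 -> lands@18:L; in-air after throw: [b4@11:R b3@12:L b6@14:L b5@15:R b2@17:R b1@18:L]
Beat 11 (R): throw ball4 h=2 -> lands@13:R; in-air after throw: [b3@12:L b4@13:R b6@14:L b5@15:R b2@17:R b1@18:L]
Beat 12 (L): throw ball3 h=8 -> lands@20:L; in-air after throw: [b4@13:R b6@14:L b5@15:R b2@17:R b1@18:L b3@20:L]
Beat 13 (R): throw ball4 h=8 -> lands@21:R; in-air after throw: [b6@14:L b5@15:R b2@17:R b1@18:L b3@20:L b4@21:R]
Beat 14 (L): throw ball6 h=2 -> lands@16:L; in-air after throw: [b5@15:R b6@16:L b2@17:R b1@18:L b3@20:L b4@21:R]

Answer: ball5:lands@15:R ball2:lands@17:R ball1:lands@18:L ball3:lands@20:L ball4:lands@21:R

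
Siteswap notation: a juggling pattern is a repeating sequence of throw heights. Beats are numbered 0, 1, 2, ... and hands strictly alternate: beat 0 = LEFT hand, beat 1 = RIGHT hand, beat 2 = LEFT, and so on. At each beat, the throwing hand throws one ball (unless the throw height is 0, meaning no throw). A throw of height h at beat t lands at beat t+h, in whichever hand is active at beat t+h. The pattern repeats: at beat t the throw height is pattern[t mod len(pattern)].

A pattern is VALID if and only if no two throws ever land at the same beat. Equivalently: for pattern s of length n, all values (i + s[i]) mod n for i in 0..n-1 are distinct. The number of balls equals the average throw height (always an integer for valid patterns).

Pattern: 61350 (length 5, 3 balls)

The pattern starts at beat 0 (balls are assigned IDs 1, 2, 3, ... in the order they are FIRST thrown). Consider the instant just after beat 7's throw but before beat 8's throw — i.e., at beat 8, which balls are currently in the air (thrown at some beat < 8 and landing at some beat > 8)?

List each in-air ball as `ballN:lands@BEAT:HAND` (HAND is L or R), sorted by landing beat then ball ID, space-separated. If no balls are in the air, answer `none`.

Beat 0 (L): throw ball1 h=6 -> lands@6:L; in-air after throw: [b1@6:L]
Beat 1 (R): throw ball2 h=1 -> lands@2:L; in-air after throw: [b2@2:L b1@6:L]
Beat 2 (L): throw ball2 h=3 -> lands@5:R; in-air after throw: [b2@5:R b1@6:L]
Beat 3 (R): throw ball3 h=5 -> lands@8:L; in-air after throw: [b2@5:R b1@6:L b3@8:L]
Beat 5 (R): throw ball2 h=6 -> lands@11:R; in-air after throw: [b1@6:L b3@8:L b2@11:R]
Beat 6 (L): throw ball1 h=1 -> lands@7:R; in-air after throw: [b1@7:R b3@8:L b2@11:R]
Beat 7 (R): throw ball1 h=3 -> lands@10:L; in-air after throw: [b3@8:L b1@10:L b2@11:R]
Beat 8 (L): throw ball3 h=5 -> lands@13:R; in-air after throw: [b1@10:L b2@11:R b3@13:R]

Answer: ball1:lands@10:L ball2:lands@11:R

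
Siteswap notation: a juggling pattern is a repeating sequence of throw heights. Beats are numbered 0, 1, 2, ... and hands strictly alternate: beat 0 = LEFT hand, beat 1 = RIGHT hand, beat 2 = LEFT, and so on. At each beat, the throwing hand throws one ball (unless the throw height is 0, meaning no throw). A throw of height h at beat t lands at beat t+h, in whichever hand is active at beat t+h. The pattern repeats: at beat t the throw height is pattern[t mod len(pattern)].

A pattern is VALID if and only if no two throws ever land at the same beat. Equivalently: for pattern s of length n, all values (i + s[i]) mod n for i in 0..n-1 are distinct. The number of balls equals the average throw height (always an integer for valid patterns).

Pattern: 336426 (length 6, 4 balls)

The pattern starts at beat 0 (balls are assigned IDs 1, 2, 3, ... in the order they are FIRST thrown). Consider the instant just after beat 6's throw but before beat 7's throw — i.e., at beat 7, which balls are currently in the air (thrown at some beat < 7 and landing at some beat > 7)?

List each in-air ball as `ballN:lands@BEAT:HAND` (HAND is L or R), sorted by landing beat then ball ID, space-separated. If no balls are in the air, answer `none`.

Beat 0 (L): throw ball1 h=3 -> lands@3:R; in-air after throw: [b1@3:R]
Beat 1 (R): throw ball2 h=3 -> lands@4:L; in-air after throw: [b1@3:R b2@4:L]
Beat 2 (L): throw ball3 h=6 -> lands@8:L; in-air after throw: [b1@3:R b2@4:L b3@8:L]
Beat 3 (R): throw ball1 h=4 -> lands@7:R; in-air after throw: [b2@4:L b1@7:R b3@8:L]
Beat 4 (L): throw ball2 h=2 -> lands@6:L; in-air after throw: [b2@6:L b1@7:R b3@8:L]
Beat 5 (R): throw ball4 h=6 -> lands@11:R; in-air after throw: [b2@6:L b1@7:R b3@8:L b4@11:R]
Beat 6 (L): throw ball2 h=3 -> lands@9:R; in-air after throw: [b1@7:R b3@8:L b2@9:R b4@11:R]
Beat 7 (R): throw ball1 h=3 -> lands@10:L; in-air after throw: [b3@8:L b2@9:R b1@10:L b4@11:R]

Answer: ball3:lands@8:L ball2:lands@9:R ball4:lands@11:R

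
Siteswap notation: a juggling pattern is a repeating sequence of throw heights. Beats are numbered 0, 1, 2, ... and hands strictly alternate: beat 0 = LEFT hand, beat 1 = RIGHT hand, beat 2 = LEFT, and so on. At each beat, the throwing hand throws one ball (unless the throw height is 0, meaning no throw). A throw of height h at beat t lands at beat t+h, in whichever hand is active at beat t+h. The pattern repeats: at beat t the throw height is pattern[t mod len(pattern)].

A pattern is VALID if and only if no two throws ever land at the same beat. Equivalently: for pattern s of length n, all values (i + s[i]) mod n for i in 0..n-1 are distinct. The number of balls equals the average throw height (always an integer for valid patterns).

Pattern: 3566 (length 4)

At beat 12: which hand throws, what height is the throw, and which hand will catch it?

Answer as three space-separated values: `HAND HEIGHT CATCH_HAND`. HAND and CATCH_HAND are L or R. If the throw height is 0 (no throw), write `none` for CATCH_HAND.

Beat 12: 12 mod 2 = 0, so hand = L
Throw height = pattern[12 mod 4] = pattern[0] = 3
Lands at beat 12+3=15, 15 mod 2 = 1, so catch hand = R

Answer: L 3 R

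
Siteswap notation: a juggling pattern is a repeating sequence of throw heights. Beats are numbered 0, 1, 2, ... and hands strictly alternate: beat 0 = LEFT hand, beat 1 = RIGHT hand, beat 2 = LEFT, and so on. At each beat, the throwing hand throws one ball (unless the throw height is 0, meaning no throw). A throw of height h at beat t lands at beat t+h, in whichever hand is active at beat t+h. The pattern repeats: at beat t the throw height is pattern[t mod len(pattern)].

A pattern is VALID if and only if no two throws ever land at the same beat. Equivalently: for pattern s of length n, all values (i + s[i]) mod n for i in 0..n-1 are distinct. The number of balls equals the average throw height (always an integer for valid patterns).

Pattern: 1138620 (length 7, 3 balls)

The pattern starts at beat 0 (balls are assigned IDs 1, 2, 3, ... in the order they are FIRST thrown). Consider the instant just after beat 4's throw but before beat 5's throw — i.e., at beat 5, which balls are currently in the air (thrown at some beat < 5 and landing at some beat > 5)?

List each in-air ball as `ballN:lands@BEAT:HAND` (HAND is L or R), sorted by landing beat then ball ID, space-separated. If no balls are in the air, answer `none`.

Beat 0 (L): throw ball1 h=1 -> lands@1:R; in-air after throw: [b1@1:R]
Beat 1 (R): throw ball1 h=1 -> lands@2:L; in-air after throw: [b1@2:L]
Beat 2 (L): throw ball1 h=3 -> lands@5:R; in-air after throw: [b1@5:R]
Beat 3 (R): throw ball2 h=8 -> lands@11:R; in-air after throw: [b1@5:R b2@11:R]
Beat 4 (L): throw ball3 h=6 -> lands@10:L; in-air after throw: [b1@5:R b3@10:L b2@11:R]
Beat 5 (R): throw ball1 h=2 -> lands@7:R; in-air after throw: [b1@7:R b3@10:L b2@11:R]

Answer: ball3:lands@10:L ball2:lands@11:R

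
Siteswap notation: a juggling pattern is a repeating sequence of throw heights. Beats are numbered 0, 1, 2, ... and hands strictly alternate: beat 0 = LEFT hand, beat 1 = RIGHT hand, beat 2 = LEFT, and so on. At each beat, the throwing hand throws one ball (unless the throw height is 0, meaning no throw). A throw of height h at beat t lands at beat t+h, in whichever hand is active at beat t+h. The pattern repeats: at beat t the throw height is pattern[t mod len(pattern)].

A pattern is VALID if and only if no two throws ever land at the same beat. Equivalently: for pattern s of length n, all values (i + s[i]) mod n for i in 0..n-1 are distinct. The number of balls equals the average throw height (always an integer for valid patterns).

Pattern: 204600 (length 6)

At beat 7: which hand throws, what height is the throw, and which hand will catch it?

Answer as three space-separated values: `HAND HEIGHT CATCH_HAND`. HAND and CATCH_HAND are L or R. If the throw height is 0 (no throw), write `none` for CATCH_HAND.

Beat 7: 7 mod 2 = 1, so hand = R
Throw height = pattern[7 mod 6] = pattern[1] = 0

Answer: R 0 none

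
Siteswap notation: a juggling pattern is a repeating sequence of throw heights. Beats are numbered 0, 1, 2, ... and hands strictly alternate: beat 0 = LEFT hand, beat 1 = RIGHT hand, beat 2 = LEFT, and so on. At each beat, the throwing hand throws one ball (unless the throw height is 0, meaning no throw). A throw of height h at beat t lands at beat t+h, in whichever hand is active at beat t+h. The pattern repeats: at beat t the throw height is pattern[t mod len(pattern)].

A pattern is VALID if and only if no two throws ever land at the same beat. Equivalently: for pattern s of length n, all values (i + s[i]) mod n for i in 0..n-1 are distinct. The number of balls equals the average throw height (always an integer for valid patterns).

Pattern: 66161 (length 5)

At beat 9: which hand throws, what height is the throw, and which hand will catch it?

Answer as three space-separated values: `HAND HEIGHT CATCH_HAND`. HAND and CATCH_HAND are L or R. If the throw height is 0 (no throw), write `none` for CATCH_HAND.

Beat 9: 9 mod 2 = 1, so hand = R
Throw height = pattern[9 mod 5] = pattern[4] = 1
Lands at beat 9+1=10, 10 mod 2 = 0, so catch hand = L

Answer: R 1 L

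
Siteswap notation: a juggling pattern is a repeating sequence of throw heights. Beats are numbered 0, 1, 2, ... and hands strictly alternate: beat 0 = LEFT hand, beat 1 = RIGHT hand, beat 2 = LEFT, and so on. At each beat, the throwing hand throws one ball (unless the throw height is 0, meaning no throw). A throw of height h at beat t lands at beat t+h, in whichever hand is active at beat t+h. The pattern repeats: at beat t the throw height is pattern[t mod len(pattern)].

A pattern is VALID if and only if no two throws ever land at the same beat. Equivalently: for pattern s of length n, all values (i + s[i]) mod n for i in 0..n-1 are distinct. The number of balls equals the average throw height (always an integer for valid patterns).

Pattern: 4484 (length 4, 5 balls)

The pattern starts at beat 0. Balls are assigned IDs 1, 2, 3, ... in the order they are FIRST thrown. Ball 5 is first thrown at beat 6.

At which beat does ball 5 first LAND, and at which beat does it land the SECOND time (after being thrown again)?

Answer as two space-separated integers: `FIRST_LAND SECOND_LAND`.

Beat 0 (L): throw ball1 h=4 -> lands@4:L; in-air after throw: [b1@4:L]
Beat 1 (R): throw ball2 h=4 -> lands@5:R; in-air after throw: [b1@4:L b2@5:R]
Beat 2 (L): throw ball3 h=8 -> lands@10:L; in-air after throw: [b1@4:L b2@5:R b3@10:L]
Beat 3 (R): throw ball4 h=4 -> lands@7:R; in-air after throw: [b1@4:L b2@5:R b4@7:R b3@10:L]
Beat 4 (L): throw ball1 h=4 -> lands@8:L; in-air after throw: [b2@5:R b4@7:R b1@8:L b3@10:L]
Beat 5 (R): throw ball2 h=4 -> lands@9:R; in-air after throw: [b4@7:R b1@8:L b2@9:R b3@10:L]
Beat 6 (L): throw ball5 h=8 -> lands@14:L; in-air after throw: [b4@7:R b1@8:L b2@9:R b3@10:L b5@14:L]
Beat 7 (R): throw ball4 h=4 -> lands@11:R; in-air after throw: [b1@8:L b2@9:R b3@10:L b4@11:R b5@14:L]
Beat 8 (L): throw ball1 h=4 -> lands@12:L; in-air after throw: [b2@9:R b3@10:L b4@11:R b1@12:L b5@14:L]
Beat 9 (R): throw ball2 h=4 -> lands@13:R; in-air after throw: [b3@10:L b4@11:R b1@12:L b2@13:R b5@14:L]
Beat 10 (L): throw ball3 h=8 -> lands@18:L; in-air after throw: [b4@11:R b1@12:L b2@13:R b5@14:L b3@18:L]
Beat 11 (R): throw ball4 h=4 -> lands@15:R; in-air after throw: [b1@12:L b2@13:R b5@14:L b4@15:R b3@18:L]
Beat 12 (L): throw ball1 h=4 -> lands@16:L; in-air after throw: [b2@13:R b5@14:L b4@15:R b1@16:L b3@18:L]
Beat 13 (R): throw ball2 h=4 -> lands@17:R; in-air after throw: [b5@14:L b4@15:R b1@16:L b2@17:R b3@18:L]
Beat 14 (L): throw ball5 h=8 -> lands@22:L; in-air after throw: [b4@15:R b1@16:L b2@17:R b3@18:L b5@22:L]
Beat 15 (R): throw ball4 h=4 -> lands@19:R; in-air after throw: [b1@16:L b2@17:R b3@18:L b4@19:R b5@22:L]
Beat 16 (L): throw ball1 h=4 -> lands@20:L; in-air after throw: [b2@17:R b3@18:L b4@19:R b1@20:L b5@22:L]
Beat 17 (R): throw ball2 h=4 -> lands@21:R; in-air after throw: [b3@18:L b4@19:R b1@20:L b2@21:R b5@22:L]
Beat 18 (L): throw ball3 h=8 -> lands@26:L; in-air after throw: [b4@19:R b1@20:L b2@21:R b5@22:L b3@26:L]
Beat 19 (R): throw ball4 h=4 -> lands@23:R; in-air after throw: [b1@20:L b2@21:R b5@22:L b4@23:R b3@26:L]
Beat 20 (L): throw ball1 h=4 -> lands@24:L; in-air after throw: [b2@21:R b5@22:L b4@23:R b1@24:L b3@26:L]
Beat 21 (R): throw ball2 h=4 -> lands@25:R; in-air after throw: [b5@22:L b4@23:R b1@24:L b2@25:R b3@26:L]
Beat 22 (L): throw ball5 h=8 -> lands@30:L; in-air after throw: [b4@23:R b1@24:L b2@25:R b3@26:L b5@30:L]
Ball 5: thrown@6 h=8 -> first land @14; rethrown@14 h=8 -> second land @22

Answer: 14 22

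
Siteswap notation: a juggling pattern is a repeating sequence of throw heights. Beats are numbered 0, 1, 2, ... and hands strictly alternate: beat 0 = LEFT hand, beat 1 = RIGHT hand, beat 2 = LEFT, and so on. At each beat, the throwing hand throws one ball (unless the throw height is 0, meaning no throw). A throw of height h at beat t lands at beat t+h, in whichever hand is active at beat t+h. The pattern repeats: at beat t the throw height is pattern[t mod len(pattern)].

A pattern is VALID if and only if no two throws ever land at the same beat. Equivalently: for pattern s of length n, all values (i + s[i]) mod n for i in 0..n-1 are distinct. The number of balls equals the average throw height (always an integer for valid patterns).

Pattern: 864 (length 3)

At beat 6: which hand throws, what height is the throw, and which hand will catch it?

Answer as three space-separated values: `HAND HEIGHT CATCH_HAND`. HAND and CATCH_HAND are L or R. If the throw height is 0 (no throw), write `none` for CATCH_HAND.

Beat 6: 6 mod 2 = 0, so hand = L
Throw height = pattern[6 mod 3] = pattern[0] = 8
Lands at beat 6+8=14, 14 mod 2 = 0, so catch hand = L

Answer: L 8 L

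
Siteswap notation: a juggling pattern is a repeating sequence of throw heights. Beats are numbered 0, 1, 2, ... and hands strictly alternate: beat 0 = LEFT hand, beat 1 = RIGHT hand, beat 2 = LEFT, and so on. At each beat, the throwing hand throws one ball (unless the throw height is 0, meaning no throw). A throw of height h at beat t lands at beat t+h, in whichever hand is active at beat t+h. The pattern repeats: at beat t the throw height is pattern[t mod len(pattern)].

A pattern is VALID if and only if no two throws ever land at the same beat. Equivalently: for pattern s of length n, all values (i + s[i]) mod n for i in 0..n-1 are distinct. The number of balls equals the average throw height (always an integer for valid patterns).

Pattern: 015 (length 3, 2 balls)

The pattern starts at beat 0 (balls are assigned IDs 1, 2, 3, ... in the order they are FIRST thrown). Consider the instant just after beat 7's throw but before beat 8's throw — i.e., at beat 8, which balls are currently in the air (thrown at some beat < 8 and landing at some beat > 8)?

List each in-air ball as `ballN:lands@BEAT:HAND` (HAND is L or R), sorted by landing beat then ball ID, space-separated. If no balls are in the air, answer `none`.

Answer: ball2:lands@10:L

Derivation:
Beat 1 (R): throw ball1 h=1 -> lands@2:L; in-air after throw: [b1@2:L]
Beat 2 (L): throw ball1 h=5 -> lands@7:R; in-air after throw: [b1@7:R]
Beat 4 (L): throw ball2 h=1 -> lands@5:R; in-air after throw: [b2@5:R b1@7:R]
Beat 5 (R): throw ball2 h=5 -> lands@10:L; in-air after throw: [b1@7:R b2@10:L]
Beat 7 (R): throw ball1 h=1 -> lands@8:L; in-air after throw: [b1@8:L b2@10:L]
Beat 8 (L): throw ball1 h=5 -> lands@13:R; in-air after throw: [b2@10:L b1@13:R]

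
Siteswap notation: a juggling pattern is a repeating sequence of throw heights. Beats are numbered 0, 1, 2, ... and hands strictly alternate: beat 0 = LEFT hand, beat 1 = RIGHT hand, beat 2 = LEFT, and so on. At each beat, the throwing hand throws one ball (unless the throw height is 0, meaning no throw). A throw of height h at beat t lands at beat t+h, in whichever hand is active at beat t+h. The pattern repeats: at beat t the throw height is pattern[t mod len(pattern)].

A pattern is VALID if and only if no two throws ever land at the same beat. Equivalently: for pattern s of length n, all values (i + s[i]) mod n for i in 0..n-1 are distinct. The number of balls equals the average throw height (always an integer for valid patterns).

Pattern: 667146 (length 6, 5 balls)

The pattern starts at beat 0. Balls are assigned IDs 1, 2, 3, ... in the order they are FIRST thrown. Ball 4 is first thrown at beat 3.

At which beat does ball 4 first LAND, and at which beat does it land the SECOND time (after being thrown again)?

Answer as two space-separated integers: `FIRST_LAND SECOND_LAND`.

Beat 0 (L): throw ball1 h=6 -> lands@6:L; in-air after throw: [b1@6:L]
Beat 1 (R): throw ball2 h=6 -> lands@7:R; in-air after throw: [b1@6:L b2@7:R]
Beat 2 (L): throw ball3 h=7 -> lands@9:R; in-air after throw: [b1@6:L b2@7:R b3@9:R]
Beat 3 (R): throw ball4 h=1 -> lands@4:L; in-air after throw: [b4@4:L b1@6:L b2@7:R b3@9:R]
Beat 4 (L): throw ball4 h=4 -> lands@8:L; in-air after throw: [b1@6:L b2@7:R b4@8:L b3@9:R]
Beat 5 (R): throw ball5 h=6 -> lands@11:R; in-air after throw: [b1@6:L b2@7:R b4@8:L b3@9:R b5@11:R]
Beat 6 (L): throw ball1 h=6 -> lands@12:L; in-air after throw: [b2@7:R b4@8:L b3@9:R b5@11:R b1@12:L]
Beat 7 (R): throw ball2 h=6 -> lands@13:R; in-air after throw: [b4@8:L b3@9:R b5@11:R b1@12:L b2@13:R]
Beat 8 (L): throw ball4 h=7 -> lands@15:R; in-air after throw: [b3@9:R b5@11:R b1@12:L b2@13:R b4@15:R]
Ball 4: thrown@3 h=1 -> first land @4; rethrown@4 h=4 -> second land @8

Answer: 4 8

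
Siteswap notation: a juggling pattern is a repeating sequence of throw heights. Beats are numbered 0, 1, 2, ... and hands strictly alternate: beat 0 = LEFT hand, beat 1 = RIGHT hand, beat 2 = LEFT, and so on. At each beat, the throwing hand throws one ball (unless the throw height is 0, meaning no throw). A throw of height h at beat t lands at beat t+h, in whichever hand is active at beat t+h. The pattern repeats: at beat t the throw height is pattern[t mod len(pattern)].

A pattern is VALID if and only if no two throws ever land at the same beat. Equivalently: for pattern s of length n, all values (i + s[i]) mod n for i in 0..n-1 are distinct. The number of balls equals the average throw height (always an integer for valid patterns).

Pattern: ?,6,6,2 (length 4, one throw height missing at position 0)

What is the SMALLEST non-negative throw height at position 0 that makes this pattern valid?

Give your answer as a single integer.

Answer: 2

Derivation:
i=0: s[i]=? (unknown)
i=1: (1 + 6) mod 4 = 3
i=2: (2 + 6) mod 4 = 0
i=3: (3 + 2) mod 4 = 1
Known residues: [0, 1, 3]; need a permutation of 0..3, so missing residue r = 2
Need (0 + s) mod 4 = 2; smallest s = (2 - 0) mod 4 = 2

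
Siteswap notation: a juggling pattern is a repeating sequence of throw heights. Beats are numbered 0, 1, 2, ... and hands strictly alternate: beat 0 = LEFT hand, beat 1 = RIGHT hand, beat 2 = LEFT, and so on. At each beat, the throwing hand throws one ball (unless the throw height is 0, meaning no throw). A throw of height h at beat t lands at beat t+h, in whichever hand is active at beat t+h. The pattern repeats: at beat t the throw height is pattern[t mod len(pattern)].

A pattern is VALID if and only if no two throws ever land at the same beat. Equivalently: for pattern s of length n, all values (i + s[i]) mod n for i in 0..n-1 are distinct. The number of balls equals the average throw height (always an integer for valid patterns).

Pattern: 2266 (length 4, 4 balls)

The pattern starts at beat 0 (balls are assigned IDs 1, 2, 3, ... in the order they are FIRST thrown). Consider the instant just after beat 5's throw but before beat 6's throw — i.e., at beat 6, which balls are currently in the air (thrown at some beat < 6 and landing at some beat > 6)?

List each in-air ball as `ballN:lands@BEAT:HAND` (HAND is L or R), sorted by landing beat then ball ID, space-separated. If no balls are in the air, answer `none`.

Beat 0 (L): throw ball1 h=2 -> lands@2:L; in-air after throw: [b1@2:L]
Beat 1 (R): throw ball2 h=2 -> lands@3:R; in-air after throw: [b1@2:L b2@3:R]
Beat 2 (L): throw ball1 h=6 -> lands@8:L; in-air after throw: [b2@3:R b1@8:L]
Beat 3 (R): throw ball2 h=6 -> lands@9:R; in-air after throw: [b1@8:L b2@9:R]
Beat 4 (L): throw ball3 h=2 -> lands@6:L; in-air after throw: [b3@6:L b1@8:L b2@9:R]
Beat 5 (R): throw ball4 h=2 -> lands@7:R; in-air after throw: [b3@6:L b4@7:R b1@8:L b2@9:R]
Beat 6 (L): throw ball3 h=6 -> lands@12:L; in-air after throw: [b4@7:R b1@8:L b2@9:R b3@12:L]

Answer: ball4:lands@7:R ball1:lands@8:L ball2:lands@9:R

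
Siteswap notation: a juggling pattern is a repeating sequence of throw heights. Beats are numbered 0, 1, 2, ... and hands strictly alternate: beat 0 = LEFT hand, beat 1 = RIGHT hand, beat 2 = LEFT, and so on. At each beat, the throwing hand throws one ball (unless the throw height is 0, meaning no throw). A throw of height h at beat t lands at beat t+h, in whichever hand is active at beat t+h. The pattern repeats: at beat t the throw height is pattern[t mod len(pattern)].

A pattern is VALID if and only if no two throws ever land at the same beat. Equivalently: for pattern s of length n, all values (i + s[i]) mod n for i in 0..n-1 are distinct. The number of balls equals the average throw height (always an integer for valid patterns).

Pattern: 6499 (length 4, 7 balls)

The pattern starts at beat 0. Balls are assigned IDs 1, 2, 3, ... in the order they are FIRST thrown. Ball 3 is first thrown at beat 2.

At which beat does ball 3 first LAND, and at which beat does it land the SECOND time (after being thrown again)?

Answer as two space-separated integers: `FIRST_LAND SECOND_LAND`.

Answer: 11 20

Derivation:
Beat 0 (L): throw ball1 h=6 -> lands@6:L; in-air after throw: [b1@6:L]
Beat 1 (R): throw ball2 h=4 -> lands@5:R; in-air after throw: [b2@5:R b1@6:L]
Beat 2 (L): throw ball3 h=9 -> lands@11:R; in-air after throw: [b2@5:R b1@6:L b3@11:R]
Beat 3 (R): throw ball4 h=9 -> lands@12:L; in-air after throw: [b2@5:R b1@6:L b3@11:R b4@12:L]
Beat 4 (L): throw ball5 h=6 -> lands@10:L; in-air after throw: [b2@5:R b1@6:L b5@10:L b3@11:R b4@12:L]
Beat 5 (R): throw ball2 h=4 -> lands@9:R; in-air after throw: [b1@6:L b2@9:R b5@10:L b3@11:R b4@12:L]
Beat 6 (L): throw ball1 h=9 -> lands@15:R; in-air after throw: [b2@9:R b5@10:L b3@11:R b4@12:L b1@15:R]
Beat 7 (R): throw ball6 h=9 -> lands@16:L; in-air after throw: [b2@9:R b5@10:L b3@11:R b4@12:L b1@15:R b6@16:L]
Beat 8 (L): throw ball7 h=6 -> lands@14:L; in-air after throw: [b2@9:R b5@10:L b3@11:R b4@12:L b7@14:L b1@15:R b6@16:L]
Beat 9 (R): throw ball2 h=4 -> lands@13:R; in-air after throw: [b5@10:L b3@11:R b4@12:L b2@13:R b7@14:L b1@15:R b6@16:L]
Beat 10 (L): throw ball5 h=9 -> lands@19:R; in-air after throw: [b3@11:R b4@12:L b2@13:R b7@14:L b1@15:R b6@16:L b5@19:R]
Beat 11 (R): throw ball3 h=9 -> lands@20:L; in-air after throw: [b4@12:L b2@13:R b7@14:L b1@15:R b6@16:L b5@19:R b3@20:L]
Beat 12 (L): throw ball4 h=6 -> lands@18:L; in-air after throw: [b2@13:R b7@14:L b1@15:R b6@16:L b4@18:L b5@19:R b3@20:L]
Beat 13 (R): throw ball2 h=4 -> lands@17:R; in-air after throw: [b7@14:L b1@15:R b6@16:L b2@17:R b4@18:L b5@19:R b3@20:L]
Beat 14 (L): throw ball7 h=9 -> lands@23:R; in-air after throw: [b1@15:R b6@16:L b2@17:R b4@18:L b5@19:R b3@20:L b7@23:R]
Beat 15 (R): throw ball1 h=9 -> lands@24:L; in-air after throw: [b6@16:L b2@17:R b4@18:L b5@19:R b3@20:L b7@23:R b1@24:L]
Beat 16 (L): throw ball6 h=6 -> lands@22:L; in-air after throw: [b2@17:R b4@18:L b5@19:R b3@20:L b6@22:L b7@23:R b1@24:L]
Beat 17 (R): throw ball2 h=4 -> lands@21:R; in-air after throw: [b4@18:L b5@19:R b3@20:L b2@21:R b6@22:L b7@23:R b1@24:L]
Beat 18 (L): throw ball4 h=9 -> lands@27:R; in-air after throw: [b5@19:R b3@20:L b2@21:R b6@22:L b7@23:R b1@24:L b4@27:R]
Ball 3: thrown@2 h=9 -> first land @11; rethrown@11 h=9 -> second land @20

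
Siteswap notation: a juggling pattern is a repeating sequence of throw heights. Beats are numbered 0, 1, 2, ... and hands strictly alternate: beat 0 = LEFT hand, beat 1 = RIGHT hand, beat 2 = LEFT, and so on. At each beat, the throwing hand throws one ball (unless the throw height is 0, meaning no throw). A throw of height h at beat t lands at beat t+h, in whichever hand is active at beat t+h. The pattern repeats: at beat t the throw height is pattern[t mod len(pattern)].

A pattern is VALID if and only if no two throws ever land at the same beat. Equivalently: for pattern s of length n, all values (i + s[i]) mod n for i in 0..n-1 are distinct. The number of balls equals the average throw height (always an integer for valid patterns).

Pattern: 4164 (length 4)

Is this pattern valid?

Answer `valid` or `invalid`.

i=0: (i + s[i]) mod n = (0 + 4) mod 4 = 0
i=1: (i + s[i]) mod n = (1 + 1) mod 4 = 2
i=2: (i + s[i]) mod n = (2 + 6) mod 4 = 0
i=3: (i + s[i]) mod n = (3 + 4) mod 4 = 3
Residues: [0, 2, 0, 3], distinct: False

Answer: invalid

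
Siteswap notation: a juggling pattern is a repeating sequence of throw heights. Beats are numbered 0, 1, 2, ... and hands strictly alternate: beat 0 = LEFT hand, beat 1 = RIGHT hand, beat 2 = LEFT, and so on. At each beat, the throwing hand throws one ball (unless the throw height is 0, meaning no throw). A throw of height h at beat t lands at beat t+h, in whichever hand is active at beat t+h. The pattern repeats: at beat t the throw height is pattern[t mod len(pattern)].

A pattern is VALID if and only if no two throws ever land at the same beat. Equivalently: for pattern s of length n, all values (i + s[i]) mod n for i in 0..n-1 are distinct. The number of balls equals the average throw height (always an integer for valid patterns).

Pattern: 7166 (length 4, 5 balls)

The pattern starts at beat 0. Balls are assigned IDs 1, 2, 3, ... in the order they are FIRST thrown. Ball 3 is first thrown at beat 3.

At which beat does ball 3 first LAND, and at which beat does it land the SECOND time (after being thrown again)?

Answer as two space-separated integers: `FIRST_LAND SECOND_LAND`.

Answer: 9 10

Derivation:
Beat 0 (L): throw ball1 h=7 -> lands@7:R; in-air after throw: [b1@7:R]
Beat 1 (R): throw ball2 h=1 -> lands@2:L; in-air after throw: [b2@2:L b1@7:R]
Beat 2 (L): throw ball2 h=6 -> lands@8:L; in-air after throw: [b1@7:R b2@8:L]
Beat 3 (R): throw ball3 h=6 -> lands@9:R; in-air after throw: [b1@7:R b2@8:L b3@9:R]
Beat 4 (L): throw ball4 h=7 -> lands@11:R; in-air after throw: [b1@7:R b2@8:L b3@9:R b4@11:R]
Beat 5 (R): throw ball5 h=1 -> lands@6:L; in-air after throw: [b5@6:L b1@7:R b2@8:L b3@9:R b4@11:R]
Beat 6 (L): throw ball5 h=6 -> lands@12:L; in-air after throw: [b1@7:R b2@8:L b3@9:R b4@11:R b5@12:L]
Beat 7 (R): throw ball1 h=6 -> lands@13:R; in-air after throw: [b2@8:L b3@9:R b4@11:R b5@12:L b1@13:R]
Beat 8 (L): throw ball2 h=7 -> lands@15:R; in-air after throw: [b3@9:R b4@11:R b5@12:L b1@13:R b2@15:R]
Beat 9 (R): throw ball3 h=1 -> lands@10:L; in-air after throw: [b3@10:L b4@11:R b5@12:L b1@13:R b2@15:R]
Beat 10 (L): throw ball3 h=6 -> lands@16:L; in-air after throw: [b4@11:R b5@12:L b1@13:R b2@15:R b3@16:L]
Ball 3: thrown@3 h=6 -> first land @9; rethrown@9 h=1 -> second land @10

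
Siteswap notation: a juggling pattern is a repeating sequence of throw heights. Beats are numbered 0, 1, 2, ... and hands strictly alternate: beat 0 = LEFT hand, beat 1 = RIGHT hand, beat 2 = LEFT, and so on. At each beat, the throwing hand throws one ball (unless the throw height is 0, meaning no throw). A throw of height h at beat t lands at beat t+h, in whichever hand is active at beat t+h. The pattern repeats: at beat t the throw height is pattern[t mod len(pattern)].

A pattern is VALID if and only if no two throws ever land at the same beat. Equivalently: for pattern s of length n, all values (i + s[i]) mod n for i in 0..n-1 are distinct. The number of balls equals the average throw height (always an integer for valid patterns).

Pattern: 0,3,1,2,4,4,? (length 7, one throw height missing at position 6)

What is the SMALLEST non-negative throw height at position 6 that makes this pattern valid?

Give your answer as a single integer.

Answer: 0

Derivation:
i=0: (0 + 0) mod 7 = 0
i=1: (1 + 3) mod 7 = 4
i=2: (2 + 1) mod 7 = 3
i=3: (3 + 2) mod 7 = 5
i=4: (4 + 4) mod 7 = 1
i=5: (5 + 4) mod 7 = 2
i=6: s[i]=? (unknown)
Known residues: [0, 1, 2, 3, 4, 5]; need a permutation of 0..6, so missing residue r = 6
Need (6 + s) mod 7 = 6; smallest s = (6 - 6) mod 7 = 0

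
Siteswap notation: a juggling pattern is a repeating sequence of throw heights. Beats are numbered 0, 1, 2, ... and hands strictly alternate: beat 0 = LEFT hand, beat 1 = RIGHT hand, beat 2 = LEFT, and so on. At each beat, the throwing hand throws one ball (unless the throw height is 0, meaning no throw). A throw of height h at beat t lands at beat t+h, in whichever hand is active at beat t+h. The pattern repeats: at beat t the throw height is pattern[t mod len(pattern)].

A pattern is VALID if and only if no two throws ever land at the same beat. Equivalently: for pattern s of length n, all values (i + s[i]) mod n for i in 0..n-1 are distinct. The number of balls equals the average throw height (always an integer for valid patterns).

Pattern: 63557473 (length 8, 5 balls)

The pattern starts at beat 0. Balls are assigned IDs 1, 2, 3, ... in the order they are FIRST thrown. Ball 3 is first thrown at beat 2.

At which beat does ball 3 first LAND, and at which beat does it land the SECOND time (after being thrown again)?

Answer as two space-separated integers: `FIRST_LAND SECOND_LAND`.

Beat 0 (L): throw ball1 h=6 -> lands@6:L; in-air after throw: [b1@6:L]
Beat 1 (R): throw ball2 h=3 -> lands@4:L; in-air after throw: [b2@4:L b1@6:L]
Beat 2 (L): throw ball3 h=5 -> lands@7:R; in-air after throw: [b2@4:L b1@6:L b3@7:R]
Beat 3 (R): throw ball4 h=5 -> lands@8:L; in-air after throw: [b2@4:L b1@6:L b3@7:R b4@8:L]
Beat 4 (L): throw ball2 h=7 -> lands@11:R; in-air after throw: [b1@6:L b3@7:R b4@8:L b2@11:R]
Beat 5 (R): throw ball5 h=4 -> lands@9:R; in-air after throw: [b1@6:L b3@7:R b4@8:L b5@9:R b2@11:R]
Beat 6 (L): throw ball1 h=7 -> lands@13:R; in-air after throw: [b3@7:R b4@8:L b5@9:R b2@11:R b1@13:R]
Beat 7 (R): throw ball3 h=3 -> lands@10:L; in-air after throw: [b4@8:L b5@9:R b3@10:L b2@11:R b1@13:R]
Beat 8 (L): throw ball4 h=6 -> lands@14:L; in-air after throw: [b5@9:R b3@10:L b2@11:R b1@13:R b4@14:L]
Beat 9 (R): throw ball5 h=3 -> lands@12:L; in-air after throw: [b3@10:L b2@11:R b5@12:L b1@13:R b4@14:L]
Beat 10 (L): throw ball3 h=5 -> lands@15:R; in-air after throw: [b2@11:R b5@12:L b1@13:R b4@14:L b3@15:R]
Ball 3: thrown@2 h=5 -> first land @7; rethrown@7 h=3 -> second land @10

Answer: 7 10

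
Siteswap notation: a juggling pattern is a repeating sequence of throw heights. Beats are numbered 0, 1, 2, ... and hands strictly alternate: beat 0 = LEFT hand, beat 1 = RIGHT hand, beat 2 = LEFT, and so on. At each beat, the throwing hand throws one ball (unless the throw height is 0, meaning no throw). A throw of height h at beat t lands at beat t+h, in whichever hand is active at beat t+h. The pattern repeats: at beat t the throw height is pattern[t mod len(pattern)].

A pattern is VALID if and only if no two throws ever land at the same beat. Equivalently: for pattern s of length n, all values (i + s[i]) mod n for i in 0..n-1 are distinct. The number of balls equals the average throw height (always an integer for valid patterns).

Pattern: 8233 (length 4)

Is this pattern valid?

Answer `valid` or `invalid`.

i=0: (i + s[i]) mod n = (0 + 8) mod 4 = 0
i=1: (i + s[i]) mod n = (1 + 2) mod 4 = 3
i=2: (i + s[i]) mod n = (2 + 3) mod 4 = 1
i=3: (i + s[i]) mod n = (3 + 3) mod 4 = 2
Residues: [0, 3, 1, 2], distinct: True

Answer: valid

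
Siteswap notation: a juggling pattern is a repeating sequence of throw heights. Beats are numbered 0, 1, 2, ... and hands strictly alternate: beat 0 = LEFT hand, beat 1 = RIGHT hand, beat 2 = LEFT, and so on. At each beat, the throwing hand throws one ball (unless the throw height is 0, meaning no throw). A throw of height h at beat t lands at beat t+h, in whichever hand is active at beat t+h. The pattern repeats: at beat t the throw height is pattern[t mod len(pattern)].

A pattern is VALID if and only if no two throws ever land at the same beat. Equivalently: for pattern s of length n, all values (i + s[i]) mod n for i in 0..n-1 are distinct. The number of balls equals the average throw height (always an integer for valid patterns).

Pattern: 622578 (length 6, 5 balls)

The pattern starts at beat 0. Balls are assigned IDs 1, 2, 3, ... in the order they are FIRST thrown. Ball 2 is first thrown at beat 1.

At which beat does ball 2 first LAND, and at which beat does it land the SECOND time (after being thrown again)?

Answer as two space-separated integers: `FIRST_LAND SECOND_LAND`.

Beat 0 (L): throw ball1 h=6 -> lands@6:L; in-air after throw: [b1@6:L]
Beat 1 (R): throw ball2 h=2 -> lands@3:R; in-air after throw: [b2@3:R b1@6:L]
Beat 2 (L): throw ball3 h=2 -> lands@4:L; in-air after throw: [b2@3:R b3@4:L b1@6:L]
Beat 3 (R): throw ball2 h=5 -> lands@8:L; in-air after throw: [b3@4:L b1@6:L b2@8:L]
Beat 4 (L): throw ball3 h=7 -> lands@11:R; in-air after throw: [b1@6:L b2@8:L b3@11:R]
Beat 5 (R): throw ball4 h=8 -> lands@13:R; in-air after throw: [b1@6:L b2@8:L b3@11:R b4@13:R]
Beat 6 (L): throw ball1 h=6 -> lands@12:L; in-air after throw: [b2@8:L b3@11:R b1@12:L b4@13:R]
Beat 7 (R): throw ball5 h=2 -> lands@9:R; in-air after throw: [b2@8:L b5@9:R b3@11:R b1@12:L b4@13:R]
Beat 8 (L): throw ball2 h=2 -> lands@10:L; in-air after throw: [b5@9:R b2@10:L b3@11:R b1@12:L b4@13:R]
Ball 2: thrown@1 h=2 -> first land @3; rethrown@3 h=5 -> second land @8

Answer: 3 8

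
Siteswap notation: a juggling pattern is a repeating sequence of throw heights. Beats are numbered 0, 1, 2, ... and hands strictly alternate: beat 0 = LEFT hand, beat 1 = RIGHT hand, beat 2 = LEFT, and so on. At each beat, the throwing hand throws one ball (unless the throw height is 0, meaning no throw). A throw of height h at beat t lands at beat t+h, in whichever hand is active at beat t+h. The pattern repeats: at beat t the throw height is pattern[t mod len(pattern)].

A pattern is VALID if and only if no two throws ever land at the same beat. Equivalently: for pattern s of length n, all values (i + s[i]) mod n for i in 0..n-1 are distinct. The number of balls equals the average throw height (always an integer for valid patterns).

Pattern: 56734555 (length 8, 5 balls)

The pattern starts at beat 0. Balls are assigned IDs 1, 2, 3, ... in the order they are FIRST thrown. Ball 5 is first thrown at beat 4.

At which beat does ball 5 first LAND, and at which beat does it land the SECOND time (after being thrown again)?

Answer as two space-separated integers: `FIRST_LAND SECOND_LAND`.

Beat 0 (L): throw ball1 h=5 -> lands@5:R; in-air after throw: [b1@5:R]
Beat 1 (R): throw ball2 h=6 -> lands@7:R; in-air after throw: [b1@5:R b2@7:R]
Beat 2 (L): throw ball3 h=7 -> lands@9:R; in-air after throw: [b1@5:R b2@7:R b3@9:R]
Beat 3 (R): throw ball4 h=3 -> lands@6:L; in-air after throw: [b1@5:R b4@6:L b2@7:R b3@9:R]
Beat 4 (L): throw ball5 h=4 -> lands@8:L; in-air after throw: [b1@5:R b4@6:L b2@7:R b5@8:L b3@9:R]
Beat 5 (R): throw ball1 h=5 -> lands@10:L; in-air after throw: [b4@6:L b2@7:R b5@8:L b3@9:R b1@10:L]
Beat 6 (L): throw ball4 h=5 -> lands@11:R; in-air after throw: [b2@7:R b5@8:L b3@9:R b1@10:L b4@11:R]
Beat 7 (R): throw ball2 h=5 -> lands@12:L; in-air after throw: [b5@8:L b3@9:R b1@10:L b4@11:R b2@12:L]
Beat 8 (L): throw ball5 h=5 -> lands@13:R; in-air after throw: [b3@9:R b1@10:L b4@11:R b2@12:L b5@13:R]
Beat 9 (R): throw ball3 h=6 -> lands@15:R; in-air after throw: [b1@10:L b4@11:R b2@12:L b5@13:R b3@15:R]
Beat 10 (L): throw ball1 h=7 -> lands@17:R; in-air after throw: [b4@11:R b2@12:L b5@13:R b3@15:R b1@17:R]
Beat 11 (R): throw ball4 h=3 -> lands@14:L; in-air after throw: [b2@12:L b5@13:R b4@14:L b3@15:R b1@17:R]
Beat 12 (L): throw ball2 h=4 -> lands@16:L; in-air after throw: [b5@13:R b4@14:L b3@15:R b2@16:L b1@17:R]
Beat 13 (R): throw ball5 h=5 -> lands@18:L; in-air after throw: [b4@14:L b3@15:R b2@16:L b1@17:R b5@18:L]
Ball 5: thrown@4 h=4 -> first land @8; rethrown@8 h=5 -> second land @13

Answer: 8 13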